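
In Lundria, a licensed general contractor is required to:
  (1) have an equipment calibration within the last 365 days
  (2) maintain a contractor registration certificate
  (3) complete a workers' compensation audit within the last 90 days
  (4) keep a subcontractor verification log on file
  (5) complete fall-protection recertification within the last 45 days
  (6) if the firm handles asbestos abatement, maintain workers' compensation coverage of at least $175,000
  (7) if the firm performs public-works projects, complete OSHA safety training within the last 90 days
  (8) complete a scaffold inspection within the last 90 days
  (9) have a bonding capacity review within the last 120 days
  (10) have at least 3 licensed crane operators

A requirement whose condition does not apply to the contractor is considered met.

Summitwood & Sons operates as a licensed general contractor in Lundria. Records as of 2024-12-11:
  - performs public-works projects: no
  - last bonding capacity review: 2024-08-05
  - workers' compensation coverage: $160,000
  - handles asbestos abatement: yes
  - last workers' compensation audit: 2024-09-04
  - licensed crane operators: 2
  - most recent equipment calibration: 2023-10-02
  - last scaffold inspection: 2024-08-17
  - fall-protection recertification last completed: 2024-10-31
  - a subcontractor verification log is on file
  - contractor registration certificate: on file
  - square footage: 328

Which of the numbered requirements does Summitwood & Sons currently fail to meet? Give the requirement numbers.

1. equipment calibration 436 days ago vs limit 365 → not met
2. contractor registration certificate present → met
3. workers' compensation audit 98 days ago vs limit 90 → not met
4. subcontractor verification log present → met
5. fall-protection recertification 41 days ago vs limit 45 → met
6. condition 'handles asbestos abatement' holds; workers' compensation coverage $160,000 < $175,000 → not met
7. condition 'performs public-works projects' does not hold → requirement n/a → met
8. scaffold inspection 116 days ago vs limit 90 → not met
9. bonding capacity review 128 days ago vs limit 120 → not met
10. licensed crane operators 2 < 3 → not met
Not met: 1, 3, 6, 8, 9, 10

1, 3, 6, 8, 9, 10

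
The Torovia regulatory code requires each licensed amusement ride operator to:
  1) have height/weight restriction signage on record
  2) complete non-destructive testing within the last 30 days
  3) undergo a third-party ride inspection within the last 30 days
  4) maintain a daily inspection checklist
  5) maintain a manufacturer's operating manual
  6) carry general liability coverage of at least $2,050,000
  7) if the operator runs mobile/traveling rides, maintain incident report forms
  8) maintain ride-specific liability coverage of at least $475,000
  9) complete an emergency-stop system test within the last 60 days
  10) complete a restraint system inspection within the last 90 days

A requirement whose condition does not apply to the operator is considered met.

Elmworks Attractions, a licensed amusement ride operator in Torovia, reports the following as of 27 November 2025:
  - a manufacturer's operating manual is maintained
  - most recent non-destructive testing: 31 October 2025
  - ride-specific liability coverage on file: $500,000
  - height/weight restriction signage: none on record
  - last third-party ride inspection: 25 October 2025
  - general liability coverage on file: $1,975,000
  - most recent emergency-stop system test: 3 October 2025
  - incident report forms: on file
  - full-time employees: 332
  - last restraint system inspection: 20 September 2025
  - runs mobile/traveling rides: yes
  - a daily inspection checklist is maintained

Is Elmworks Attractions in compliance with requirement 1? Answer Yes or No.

No

1. height/weight restriction signage absent → not met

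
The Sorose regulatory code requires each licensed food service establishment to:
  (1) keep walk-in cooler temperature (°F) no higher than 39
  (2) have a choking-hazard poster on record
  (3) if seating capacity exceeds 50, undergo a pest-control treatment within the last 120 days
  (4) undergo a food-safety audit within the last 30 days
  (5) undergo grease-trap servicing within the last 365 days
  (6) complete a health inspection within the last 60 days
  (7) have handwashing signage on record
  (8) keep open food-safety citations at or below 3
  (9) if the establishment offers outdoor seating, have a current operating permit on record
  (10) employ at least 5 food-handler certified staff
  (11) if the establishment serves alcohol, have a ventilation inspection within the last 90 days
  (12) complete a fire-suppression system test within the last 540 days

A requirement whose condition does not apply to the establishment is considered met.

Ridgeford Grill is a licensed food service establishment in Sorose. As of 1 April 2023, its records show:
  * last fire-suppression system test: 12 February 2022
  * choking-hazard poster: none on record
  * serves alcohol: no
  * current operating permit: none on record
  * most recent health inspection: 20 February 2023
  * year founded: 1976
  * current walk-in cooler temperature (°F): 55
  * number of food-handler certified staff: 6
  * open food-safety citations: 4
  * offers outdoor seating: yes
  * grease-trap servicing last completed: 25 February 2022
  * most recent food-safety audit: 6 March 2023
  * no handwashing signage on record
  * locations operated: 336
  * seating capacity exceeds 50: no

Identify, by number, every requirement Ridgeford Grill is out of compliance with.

1, 2, 5, 7, 8, 9

1. walk-in cooler temperature (°F) 55 > 39 → not met
2. choking-hazard poster absent → not met
3. condition 'seating capacity exceeds 50' does not hold → requirement n/a → met
4. food-safety audit 26 days ago vs limit 30 → met
5. grease-trap servicing 400 days ago vs limit 365 → not met
6. health inspection 40 days ago vs limit 60 → met
7. handwashing signage absent → not met
8. open food-safety citations 4 > 3 → not met
9. condition 'offers outdoor seating' holds; current operating permit absent → not met
10. food-handler certified staff 6 ≥ 5 → met
11. condition 'serves alcohol' does not hold → requirement n/a → met
12. fire-suppression system test 413 days ago vs limit 540 → met
Not met: 1, 2, 5, 7, 8, 9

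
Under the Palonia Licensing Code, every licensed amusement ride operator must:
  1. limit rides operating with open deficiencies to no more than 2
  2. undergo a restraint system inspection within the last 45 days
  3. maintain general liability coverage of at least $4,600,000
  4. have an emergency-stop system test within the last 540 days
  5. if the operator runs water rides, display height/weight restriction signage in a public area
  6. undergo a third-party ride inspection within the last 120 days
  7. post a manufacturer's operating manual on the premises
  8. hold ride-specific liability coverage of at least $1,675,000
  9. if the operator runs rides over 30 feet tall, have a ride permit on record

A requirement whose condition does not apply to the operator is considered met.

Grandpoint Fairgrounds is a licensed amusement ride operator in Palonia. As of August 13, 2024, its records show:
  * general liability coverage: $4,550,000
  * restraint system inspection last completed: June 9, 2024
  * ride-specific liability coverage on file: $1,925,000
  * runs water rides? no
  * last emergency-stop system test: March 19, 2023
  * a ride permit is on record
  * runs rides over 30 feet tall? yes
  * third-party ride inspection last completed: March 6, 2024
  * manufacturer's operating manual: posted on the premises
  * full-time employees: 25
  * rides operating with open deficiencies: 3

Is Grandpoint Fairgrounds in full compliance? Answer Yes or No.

No

1. rides operating with open deficiencies 3 > 2 → not met
2. restraint system inspection 65 days ago vs limit 45 → not met
3. general liability coverage $4,550,000 < $4,600,000 → not met
4. emergency-stop system test 513 days ago vs limit 540 → met
5. condition 'runs water rides' does not hold → requirement n/a → met
6. third-party ride inspection 160 days ago vs limit 120 → not met
7. manufacturer's operating manual present → met
8. ride-specific liability coverage $1,925,000 ≥ $1,675,000 → met
9. condition 'runs rides over 30 feet tall' holds; ride permit present → met
Not met: 1, 2, 3, 6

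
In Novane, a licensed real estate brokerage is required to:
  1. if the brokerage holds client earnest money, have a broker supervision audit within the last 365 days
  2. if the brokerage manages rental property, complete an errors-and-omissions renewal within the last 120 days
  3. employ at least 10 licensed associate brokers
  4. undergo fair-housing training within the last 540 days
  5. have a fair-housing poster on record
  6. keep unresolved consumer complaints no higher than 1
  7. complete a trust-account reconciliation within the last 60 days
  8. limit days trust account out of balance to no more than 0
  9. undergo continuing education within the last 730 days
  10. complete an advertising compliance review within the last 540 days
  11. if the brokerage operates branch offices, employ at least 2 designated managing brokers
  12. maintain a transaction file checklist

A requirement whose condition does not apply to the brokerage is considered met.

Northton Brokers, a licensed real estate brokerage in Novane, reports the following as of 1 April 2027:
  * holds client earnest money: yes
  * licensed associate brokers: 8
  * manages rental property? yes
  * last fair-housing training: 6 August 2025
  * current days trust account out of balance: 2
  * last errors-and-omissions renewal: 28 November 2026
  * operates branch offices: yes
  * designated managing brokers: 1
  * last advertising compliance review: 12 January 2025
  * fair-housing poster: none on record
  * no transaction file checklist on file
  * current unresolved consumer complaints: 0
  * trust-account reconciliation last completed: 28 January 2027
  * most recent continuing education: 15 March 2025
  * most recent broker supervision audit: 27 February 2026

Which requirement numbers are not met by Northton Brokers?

1. condition 'holds client earnest money' holds; broker supervision audit 398 days ago vs limit 365 → not met
2. condition 'manages rental property' holds; errors-and-omissions renewal 124 days ago vs limit 120 → not met
3. licensed associate brokers 8 < 10 → not met
4. fair-housing training 603 days ago vs limit 540 → not met
5. fair-housing poster absent → not met
6. unresolved consumer complaints 0 ≤ 1 → met
7. trust-account reconciliation 63 days ago vs limit 60 → not met
8. days trust account out of balance 2 > 0 → not met
9. continuing education 747 days ago vs limit 730 → not met
10. advertising compliance review 809 days ago vs limit 540 → not met
11. condition 'operates branch offices' holds; designated managing brokers 1 < 2 → not met
12. transaction file checklist absent → not met
Not met: 1, 2, 3, 4, 5, 7, 8, 9, 10, 11, 12

1, 2, 3, 4, 5, 7, 8, 9, 10, 11, 12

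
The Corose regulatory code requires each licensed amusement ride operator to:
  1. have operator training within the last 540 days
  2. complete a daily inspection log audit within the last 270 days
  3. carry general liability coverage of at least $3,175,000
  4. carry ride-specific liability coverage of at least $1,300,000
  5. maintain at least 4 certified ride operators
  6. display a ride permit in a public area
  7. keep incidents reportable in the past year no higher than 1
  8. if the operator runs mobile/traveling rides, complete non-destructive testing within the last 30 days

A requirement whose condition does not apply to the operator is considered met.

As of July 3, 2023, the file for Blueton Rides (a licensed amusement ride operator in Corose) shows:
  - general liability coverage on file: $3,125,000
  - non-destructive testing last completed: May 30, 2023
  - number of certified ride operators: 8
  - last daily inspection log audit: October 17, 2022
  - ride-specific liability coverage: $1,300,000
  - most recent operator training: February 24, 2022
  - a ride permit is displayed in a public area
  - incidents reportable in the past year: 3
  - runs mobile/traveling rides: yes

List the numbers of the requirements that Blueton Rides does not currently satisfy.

3, 7, 8

1. operator training 494 days ago vs limit 540 → met
2. daily inspection log audit 259 days ago vs limit 270 → met
3. general liability coverage $3,125,000 < $3,175,000 → not met
4. ride-specific liability coverage $1,300,000 ≥ $1,300,000 → met
5. certified ride operators 8 ≥ 4 → met
6. ride permit present → met
7. incidents reportable in the past year 3 > 1 → not met
8. condition 'runs mobile/traveling rides' holds; non-destructive testing 34 days ago vs limit 30 → not met
Not met: 3, 7, 8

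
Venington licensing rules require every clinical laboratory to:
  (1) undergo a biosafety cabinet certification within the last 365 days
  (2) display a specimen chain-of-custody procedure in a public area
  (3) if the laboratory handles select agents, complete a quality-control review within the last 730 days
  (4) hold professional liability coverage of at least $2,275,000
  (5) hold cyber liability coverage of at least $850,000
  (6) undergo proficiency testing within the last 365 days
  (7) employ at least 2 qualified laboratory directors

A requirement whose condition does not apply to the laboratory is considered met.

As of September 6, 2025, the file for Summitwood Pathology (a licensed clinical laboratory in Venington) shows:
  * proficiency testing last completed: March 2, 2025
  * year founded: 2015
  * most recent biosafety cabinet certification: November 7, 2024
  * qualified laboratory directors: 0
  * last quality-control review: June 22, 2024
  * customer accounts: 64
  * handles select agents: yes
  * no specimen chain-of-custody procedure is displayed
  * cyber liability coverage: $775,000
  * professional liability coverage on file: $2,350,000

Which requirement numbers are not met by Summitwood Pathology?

2, 5, 7

1. biosafety cabinet certification 303 days ago vs limit 365 → met
2. specimen chain-of-custody procedure absent → not met
3. condition 'handles select agents' holds; quality-control review 441 days ago vs limit 730 → met
4. professional liability coverage $2,350,000 ≥ $2,275,000 → met
5. cyber liability coverage $775,000 < $850,000 → not met
6. proficiency testing 188 days ago vs limit 365 → met
7. qualified laboratory directors 0 < 2 → not met
Not met: 2, 5, 7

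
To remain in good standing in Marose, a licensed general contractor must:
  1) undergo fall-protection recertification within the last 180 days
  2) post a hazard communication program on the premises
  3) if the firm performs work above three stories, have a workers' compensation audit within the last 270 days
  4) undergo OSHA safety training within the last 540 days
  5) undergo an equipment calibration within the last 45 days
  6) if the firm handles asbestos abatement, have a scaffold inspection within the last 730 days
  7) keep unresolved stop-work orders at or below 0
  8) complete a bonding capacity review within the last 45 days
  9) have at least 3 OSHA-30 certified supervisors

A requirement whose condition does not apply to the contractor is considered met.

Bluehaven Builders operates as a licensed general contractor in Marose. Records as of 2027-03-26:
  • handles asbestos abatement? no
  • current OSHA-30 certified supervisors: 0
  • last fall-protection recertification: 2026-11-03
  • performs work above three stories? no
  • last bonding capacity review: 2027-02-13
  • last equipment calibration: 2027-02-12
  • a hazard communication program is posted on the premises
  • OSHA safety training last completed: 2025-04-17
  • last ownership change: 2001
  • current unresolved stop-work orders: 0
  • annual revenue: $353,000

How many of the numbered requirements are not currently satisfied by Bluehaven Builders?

2

1. fall-protection recertification 143 days ago vs limit 180 → met
2. hazard communication program present → met
3. condition 'performs work above three stories' does not hold → requirement n/a → met
4. OSHA safety training 708 days ago vs limit 540 → not met
5. equipment calibration 42 days ago vs limit 45 → met
6. condition 'handles asbestos abatement' does not hold → requirement n/a → met
7. unresolved stop-work orders 0 ≤ 0 → met
8. bonding capacity review 41 days ago vs limit 45 → met
9. OSHA-30 certified supervisors 0 < 3 → not met
Not met: 2 of 9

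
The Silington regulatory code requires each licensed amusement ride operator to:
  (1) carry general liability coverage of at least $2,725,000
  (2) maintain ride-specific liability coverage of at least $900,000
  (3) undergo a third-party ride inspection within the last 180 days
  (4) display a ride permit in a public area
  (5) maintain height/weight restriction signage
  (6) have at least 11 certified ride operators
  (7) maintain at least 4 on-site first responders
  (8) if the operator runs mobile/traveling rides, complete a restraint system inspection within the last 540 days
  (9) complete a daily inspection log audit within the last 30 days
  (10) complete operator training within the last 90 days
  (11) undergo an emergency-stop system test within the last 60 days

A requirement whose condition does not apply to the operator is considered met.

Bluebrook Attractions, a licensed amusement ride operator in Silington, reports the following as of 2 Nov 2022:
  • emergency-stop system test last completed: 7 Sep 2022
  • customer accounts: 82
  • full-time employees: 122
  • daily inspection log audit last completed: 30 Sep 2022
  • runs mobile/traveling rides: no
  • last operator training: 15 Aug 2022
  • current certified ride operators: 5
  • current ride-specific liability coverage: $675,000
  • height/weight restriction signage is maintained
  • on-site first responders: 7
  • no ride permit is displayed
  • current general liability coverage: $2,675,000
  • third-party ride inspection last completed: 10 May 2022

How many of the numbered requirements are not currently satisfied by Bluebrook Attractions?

1. general liability coverage $2,675,000 < $2,725,000 → not met
2. ride-specific liability coverage $675,000 < $900,000 → not met
3. third-party ride inspection 176 days ago vs limit 180 → met
4. ride permit absent → not met
5. height/weight restriction signage present → met
6. certified ride operators 5 < 11 → not met
7. on-site first responders 7 ≥ 4 → met
8. condition 'runs mobile/traveling rides' does not hold → requirement n/a → met
9. daily inspection log audit 33 days ago vs limit 30 → not met
10. operator training 79 days ago vs limit 90 → met
11. emergency-stop system test 56 days ago vs limit 60 → met
Not met: 5 of 11

5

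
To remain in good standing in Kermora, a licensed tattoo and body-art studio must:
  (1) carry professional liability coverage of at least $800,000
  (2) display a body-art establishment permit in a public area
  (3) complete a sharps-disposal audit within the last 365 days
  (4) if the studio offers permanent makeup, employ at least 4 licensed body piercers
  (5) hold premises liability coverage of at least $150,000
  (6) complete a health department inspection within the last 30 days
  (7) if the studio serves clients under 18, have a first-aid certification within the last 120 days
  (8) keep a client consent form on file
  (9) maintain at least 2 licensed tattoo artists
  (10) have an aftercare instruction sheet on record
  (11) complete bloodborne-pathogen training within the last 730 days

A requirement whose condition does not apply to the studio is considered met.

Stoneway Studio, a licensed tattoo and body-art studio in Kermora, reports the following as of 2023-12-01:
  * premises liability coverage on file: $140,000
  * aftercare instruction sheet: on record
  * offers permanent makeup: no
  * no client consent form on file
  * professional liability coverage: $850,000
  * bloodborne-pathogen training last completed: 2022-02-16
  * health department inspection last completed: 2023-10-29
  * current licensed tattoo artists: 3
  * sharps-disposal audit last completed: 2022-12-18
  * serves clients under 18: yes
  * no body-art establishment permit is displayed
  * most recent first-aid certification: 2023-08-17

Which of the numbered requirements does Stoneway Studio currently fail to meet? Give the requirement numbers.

2, 5, 6, 8

1. professional liability coverage $850,000 ≥ $800,000 → met
2. body-art establishment permit absent → not met
3. sharps-disposal audit 348 days ago vs limit 365 → met
4. condition 'offers permanent makeup' does not hold → requirement n/a → met
5. premises liability coverage $140,000 < $150,000 → not met
6. health department inspection 33 days ago vs limit 30 → not met
7. condition 'serves clients under 18' holds; first-aid certification 106 days ago vs limit 120 → met
8. client consent form absent → not met
9. licensed tattoo artists 3 ≥ 2 → met
10. aftercare instruction sheet present → met
11. bloodborne-pathogen training 653 days ago vs limit 730 → met
Not met: 2, 5, 6, 8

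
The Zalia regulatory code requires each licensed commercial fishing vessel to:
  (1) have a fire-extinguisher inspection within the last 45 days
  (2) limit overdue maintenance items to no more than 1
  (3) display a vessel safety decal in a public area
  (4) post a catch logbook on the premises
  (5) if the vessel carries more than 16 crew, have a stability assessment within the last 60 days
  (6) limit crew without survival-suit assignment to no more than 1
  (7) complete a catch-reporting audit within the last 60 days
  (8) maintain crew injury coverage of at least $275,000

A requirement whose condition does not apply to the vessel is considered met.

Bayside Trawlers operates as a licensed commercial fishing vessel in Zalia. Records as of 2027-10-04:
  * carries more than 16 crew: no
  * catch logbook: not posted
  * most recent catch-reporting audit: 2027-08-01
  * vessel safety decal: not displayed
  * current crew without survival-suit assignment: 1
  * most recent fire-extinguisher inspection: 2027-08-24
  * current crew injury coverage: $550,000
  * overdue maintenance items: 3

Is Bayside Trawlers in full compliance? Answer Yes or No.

No

1. fire-extinguisher inspection 41 days ago vs limit 45 → met
2. overdue maintenance items 3 > 1 → not met
3. vessel safety decal absent → not met
4. catch logbook absent → not met
5. condition 'carries more than 16 crew' does not hold → requirement n/a → met
6. crew without survival-suit assignment 1 ≤ 1 → met
7. catch-reporting audit 64 days ago vs limit 60 → not met
8. crew injury coverage $550,000 ≥ $275,000 → met
Not met: 2, 3, 4, 7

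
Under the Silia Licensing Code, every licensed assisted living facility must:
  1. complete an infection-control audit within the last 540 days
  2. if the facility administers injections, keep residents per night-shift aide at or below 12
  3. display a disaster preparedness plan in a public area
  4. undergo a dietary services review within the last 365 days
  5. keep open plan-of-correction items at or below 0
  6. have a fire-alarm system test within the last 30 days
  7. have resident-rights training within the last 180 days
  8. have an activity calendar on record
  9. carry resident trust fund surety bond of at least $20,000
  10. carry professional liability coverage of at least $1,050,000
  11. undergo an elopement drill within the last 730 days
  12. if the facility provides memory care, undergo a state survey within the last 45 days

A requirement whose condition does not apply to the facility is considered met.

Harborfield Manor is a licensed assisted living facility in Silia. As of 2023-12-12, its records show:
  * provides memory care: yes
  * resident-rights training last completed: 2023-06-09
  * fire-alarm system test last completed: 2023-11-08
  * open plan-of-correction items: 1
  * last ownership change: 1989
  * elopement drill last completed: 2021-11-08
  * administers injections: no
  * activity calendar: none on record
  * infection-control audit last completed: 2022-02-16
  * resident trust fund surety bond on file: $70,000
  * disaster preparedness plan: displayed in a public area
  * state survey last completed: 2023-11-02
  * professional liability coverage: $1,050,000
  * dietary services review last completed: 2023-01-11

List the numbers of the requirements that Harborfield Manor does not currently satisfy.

1, 5, 6, 7, 8, 11

1. infection-control audit 664 days ago vs limit 540 → not met
2. condition 'administers injections' does not hold → requirement n/a → met
3. disaster preparedness plan present → met
4. dietary services review 335 days ago vs limit 365 → met
5. open plan-of-correction items 1 > 0 → not met
6. fire-alarm system test 34 days ago vs limit 30 → not met
7. resident-rights training 186 days ago vs limit 180 → not met
8. activity calendar absent → not met
9. resident trust fund surety bond $70,000 ≥ $20,000 → met
10. professional liability coverage $1,050,000 ≥ $1,050,000 → met
11. elopement drill 764 days ago vs limit 730 → not met
12. condition 'provides memory care' holds; state survey 40 days ago vs limit 45 → met
Not met: 1, 5, 6, 7, 8, 11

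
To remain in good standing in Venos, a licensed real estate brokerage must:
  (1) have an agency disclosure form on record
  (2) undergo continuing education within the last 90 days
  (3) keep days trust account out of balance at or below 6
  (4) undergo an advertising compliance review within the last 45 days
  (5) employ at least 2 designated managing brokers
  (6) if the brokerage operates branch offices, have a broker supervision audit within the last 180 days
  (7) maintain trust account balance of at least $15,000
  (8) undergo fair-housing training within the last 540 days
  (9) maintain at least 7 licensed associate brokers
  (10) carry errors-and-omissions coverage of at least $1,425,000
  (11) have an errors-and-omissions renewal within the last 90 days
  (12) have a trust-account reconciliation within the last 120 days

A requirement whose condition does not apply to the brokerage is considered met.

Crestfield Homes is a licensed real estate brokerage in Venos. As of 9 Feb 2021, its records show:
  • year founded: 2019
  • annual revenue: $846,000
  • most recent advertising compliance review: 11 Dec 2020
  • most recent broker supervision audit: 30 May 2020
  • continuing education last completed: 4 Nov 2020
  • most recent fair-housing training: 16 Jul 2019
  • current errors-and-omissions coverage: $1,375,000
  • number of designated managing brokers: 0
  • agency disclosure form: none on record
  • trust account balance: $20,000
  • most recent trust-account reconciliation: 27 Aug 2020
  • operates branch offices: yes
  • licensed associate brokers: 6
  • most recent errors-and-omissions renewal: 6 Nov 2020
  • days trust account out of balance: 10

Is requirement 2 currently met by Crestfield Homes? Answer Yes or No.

No

2. continuing education 97 days ago vs limit 90 → not met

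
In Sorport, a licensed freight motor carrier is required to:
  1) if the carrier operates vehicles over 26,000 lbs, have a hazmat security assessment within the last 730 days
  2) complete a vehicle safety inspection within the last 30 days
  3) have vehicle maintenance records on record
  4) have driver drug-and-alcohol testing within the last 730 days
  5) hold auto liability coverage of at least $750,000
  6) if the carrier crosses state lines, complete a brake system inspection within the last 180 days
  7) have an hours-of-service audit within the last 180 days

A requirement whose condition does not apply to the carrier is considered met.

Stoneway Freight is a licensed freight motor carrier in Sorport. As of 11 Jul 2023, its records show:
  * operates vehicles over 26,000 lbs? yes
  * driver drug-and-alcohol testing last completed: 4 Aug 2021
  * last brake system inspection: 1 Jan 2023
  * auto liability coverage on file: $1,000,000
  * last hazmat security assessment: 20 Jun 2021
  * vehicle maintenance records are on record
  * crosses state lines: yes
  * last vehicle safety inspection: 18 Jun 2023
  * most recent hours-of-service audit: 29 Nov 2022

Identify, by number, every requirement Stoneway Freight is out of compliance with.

1. condition 'operates vehicles over 26,000 lbs' holds; hazmat security assessment 751 days ago vs limit 730 → not met
2. vehicle safety inspection 23 days ago vs limit 30 → met
3. vehicle maintenance records present → met
4. driver drug-and-alcohol testing 706 days ago vs limit 730 → met
5. auto liability coverage $1,000,000 ≥ $750,000 → met
6. condition 'crosses state lines' holds; brake system inspection 191 days ago vs limit 180 → not met
7. hours-of-service audit 224 days ago vs limit 180 → not met
Not met: 1, 6, 7

1, 6, 7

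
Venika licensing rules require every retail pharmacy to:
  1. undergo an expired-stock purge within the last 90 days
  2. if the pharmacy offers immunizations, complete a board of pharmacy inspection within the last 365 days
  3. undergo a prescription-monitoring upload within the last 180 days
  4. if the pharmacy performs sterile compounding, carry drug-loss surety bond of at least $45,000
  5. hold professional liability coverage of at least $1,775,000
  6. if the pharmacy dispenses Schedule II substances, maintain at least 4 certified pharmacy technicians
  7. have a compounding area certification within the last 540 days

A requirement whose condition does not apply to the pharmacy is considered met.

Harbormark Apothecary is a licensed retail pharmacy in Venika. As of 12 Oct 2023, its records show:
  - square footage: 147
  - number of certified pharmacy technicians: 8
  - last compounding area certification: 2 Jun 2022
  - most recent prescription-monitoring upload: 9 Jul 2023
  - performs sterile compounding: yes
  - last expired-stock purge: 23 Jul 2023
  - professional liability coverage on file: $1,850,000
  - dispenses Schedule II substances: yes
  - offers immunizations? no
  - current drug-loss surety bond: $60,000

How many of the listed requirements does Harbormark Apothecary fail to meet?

1. expired-stock purge 81 days ago vs limit 90 → met
2. condition 'offers immunizations' does not hold → requirement n/a → met
3. prescription-monitoring upload 95 days ago vs limit 180 → met
4. condition 'performs sterile compounding' holds; drug-loss surety bond $60,000 ≥ $45,000 → met
5. professional liability coverage $1,850,000 ≥ $1,775,000 → met
6. condition 'dispenses Schedule II substances' holds; certified pharmacy technicians 8 ≥ 4 → met
7. compounding area certification 497 days ago vs limit 540 → met
Not met: 0 of 7

0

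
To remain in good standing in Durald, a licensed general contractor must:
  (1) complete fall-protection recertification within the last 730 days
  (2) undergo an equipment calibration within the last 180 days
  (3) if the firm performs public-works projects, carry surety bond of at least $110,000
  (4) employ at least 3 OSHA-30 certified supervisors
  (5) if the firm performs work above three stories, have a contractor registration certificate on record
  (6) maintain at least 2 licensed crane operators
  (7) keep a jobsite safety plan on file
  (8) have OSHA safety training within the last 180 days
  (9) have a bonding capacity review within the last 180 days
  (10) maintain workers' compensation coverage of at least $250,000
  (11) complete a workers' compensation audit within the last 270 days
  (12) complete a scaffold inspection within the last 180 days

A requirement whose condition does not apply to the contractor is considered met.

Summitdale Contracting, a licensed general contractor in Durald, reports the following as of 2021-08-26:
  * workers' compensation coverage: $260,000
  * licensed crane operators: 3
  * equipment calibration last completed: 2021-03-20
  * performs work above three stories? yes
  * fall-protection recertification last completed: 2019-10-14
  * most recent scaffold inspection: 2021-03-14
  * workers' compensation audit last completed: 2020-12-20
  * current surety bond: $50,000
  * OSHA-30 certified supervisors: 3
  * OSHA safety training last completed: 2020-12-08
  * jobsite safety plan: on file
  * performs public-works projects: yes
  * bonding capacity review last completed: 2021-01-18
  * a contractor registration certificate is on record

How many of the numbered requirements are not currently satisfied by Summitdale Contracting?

1. fall-protection recertification 682 days ago vs limit 730 → met
2. equipment calibration 159 days ago vs limit 180 → met
3. condition 'performs public-works projects' holds; surety bond $50,000 < $110,000 → not met
4. OSHA-30 certified supervisors 3 ≥ 3 → met
5. condition 'performs work above three stories' holds; contractor registration certificate present → met
6. licensed crane operators 3 ≥ 2 → met
7. jobsite safety plan present → met
8. OSHA safety training 261 days ago vs limit 180 → not met
9. bonding capacity review 220 days ago vs limit 180 → not met
10. workers' compensation coverage $260,000 ≥ $250,000 → met
11. workers' compensation audit 249 days ago vs limit 270 → met
12. scaffold inspection 165 days ago vs limit 180 → met
Not met: 3 of 12

3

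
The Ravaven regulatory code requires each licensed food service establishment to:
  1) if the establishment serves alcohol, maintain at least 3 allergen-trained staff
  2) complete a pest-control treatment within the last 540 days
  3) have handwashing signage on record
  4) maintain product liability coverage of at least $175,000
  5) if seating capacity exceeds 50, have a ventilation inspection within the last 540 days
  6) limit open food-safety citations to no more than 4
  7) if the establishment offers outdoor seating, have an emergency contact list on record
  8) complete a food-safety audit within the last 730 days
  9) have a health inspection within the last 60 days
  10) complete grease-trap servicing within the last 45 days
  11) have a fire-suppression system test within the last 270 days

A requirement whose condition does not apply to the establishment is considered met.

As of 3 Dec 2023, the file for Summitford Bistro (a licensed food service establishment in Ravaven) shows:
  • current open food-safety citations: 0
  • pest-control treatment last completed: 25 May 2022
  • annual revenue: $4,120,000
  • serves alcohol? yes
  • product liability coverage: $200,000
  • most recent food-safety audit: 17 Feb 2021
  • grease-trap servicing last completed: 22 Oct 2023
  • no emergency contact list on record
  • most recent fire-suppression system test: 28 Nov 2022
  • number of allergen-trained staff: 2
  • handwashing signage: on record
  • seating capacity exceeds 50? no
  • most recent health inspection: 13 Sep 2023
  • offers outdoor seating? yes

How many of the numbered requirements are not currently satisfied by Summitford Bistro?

1. condition 'serves alcohol' holds; allergen-trained staff 2 < 3 → not met
2. pest-control treatment 557 days ago vs limit 540 → not met
3. handwashing signage present → met
4. product liability coverage $200,000 ≥ $175,000 → met
5. condition 'seating capacity exceeds 50' does not hold → requirement n/a → met
6. open food-safety citations 0 ≤ 4 → met
7. condition 'offers outdoor seating' holds; emergency contact list absent → not met
8. food-safety audit 1019 days ago vs limit 730 → not met
9. health inspection 81 days ago vs limit 60 → not met
10. grease-trap servicing 42 days ago vs limit 45 → met
11. fire-suppression system test 370 days ago vs limit 270 → not met
Not met: 6 of 11

6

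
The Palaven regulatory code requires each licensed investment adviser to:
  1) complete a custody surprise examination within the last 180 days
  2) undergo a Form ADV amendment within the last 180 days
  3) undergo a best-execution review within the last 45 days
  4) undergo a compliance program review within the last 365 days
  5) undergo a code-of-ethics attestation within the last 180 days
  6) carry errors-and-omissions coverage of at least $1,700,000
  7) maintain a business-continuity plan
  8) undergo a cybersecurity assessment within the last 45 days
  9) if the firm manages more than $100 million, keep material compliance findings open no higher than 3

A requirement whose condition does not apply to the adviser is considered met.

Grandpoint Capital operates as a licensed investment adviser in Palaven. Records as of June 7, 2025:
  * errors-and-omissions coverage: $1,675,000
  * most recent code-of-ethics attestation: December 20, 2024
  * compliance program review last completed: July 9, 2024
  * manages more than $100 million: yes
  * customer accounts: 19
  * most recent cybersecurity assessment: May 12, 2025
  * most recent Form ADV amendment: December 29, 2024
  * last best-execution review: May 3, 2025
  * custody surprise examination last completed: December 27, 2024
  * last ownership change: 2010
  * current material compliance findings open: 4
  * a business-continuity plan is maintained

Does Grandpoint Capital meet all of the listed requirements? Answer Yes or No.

No

1. custody surprise examination 162 days ago vs limit 180 → met
2. Form ADV amendment 160 days ago vs limit 180 → met
3. best-execution review 35 days ago vs limit 45 → met
4. compliance program review 333 days ago vs limit 365 → met
5. code-of-ethics attestation 169 days ago vs limit 180 → met
6. errors-and-omissions coverage $1,675,000 < $1,700,000 → not met
7. business-continuity plan present → met
8. cybersecurity assessment 26 days ago vs limit 45 → met
9. condition 'manages more than $100 million' holds; material compliance findings open 4 > 3 → not met
Not met: 6, 9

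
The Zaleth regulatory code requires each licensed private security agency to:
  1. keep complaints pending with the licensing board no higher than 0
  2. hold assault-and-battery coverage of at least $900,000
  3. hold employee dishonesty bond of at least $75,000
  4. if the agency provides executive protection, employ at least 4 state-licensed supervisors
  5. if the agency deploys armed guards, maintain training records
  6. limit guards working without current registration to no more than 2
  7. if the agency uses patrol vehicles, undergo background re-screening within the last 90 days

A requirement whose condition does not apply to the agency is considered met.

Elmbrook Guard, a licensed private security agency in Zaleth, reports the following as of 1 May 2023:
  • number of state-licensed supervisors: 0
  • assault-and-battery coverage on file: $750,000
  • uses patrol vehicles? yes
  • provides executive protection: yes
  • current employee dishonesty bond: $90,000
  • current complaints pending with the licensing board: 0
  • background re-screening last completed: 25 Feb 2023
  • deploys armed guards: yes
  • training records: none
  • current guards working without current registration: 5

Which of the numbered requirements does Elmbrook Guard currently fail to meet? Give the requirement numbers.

2, 4, 5, 6

1. complaints pending with the licensing board 0 ≤ 0 → met
2. assault-and-battery coverage $750,000 < $900,000 → not met
3. employee dishonesty bond $90,000 ≥ $75,000 → met
4. condition 'provides executive protection' holds; state-licensed supervisors 0 < 4 → not met
5. condition 'deploys armed guards' holds; training records absent → not met
6. guards working without current registration 5 > 2 → not met
7. condition 'uses patrol vehicles' holds; background re-screening 65 days ago vs limit 90 → met
Not met: 2, 4, 5, 6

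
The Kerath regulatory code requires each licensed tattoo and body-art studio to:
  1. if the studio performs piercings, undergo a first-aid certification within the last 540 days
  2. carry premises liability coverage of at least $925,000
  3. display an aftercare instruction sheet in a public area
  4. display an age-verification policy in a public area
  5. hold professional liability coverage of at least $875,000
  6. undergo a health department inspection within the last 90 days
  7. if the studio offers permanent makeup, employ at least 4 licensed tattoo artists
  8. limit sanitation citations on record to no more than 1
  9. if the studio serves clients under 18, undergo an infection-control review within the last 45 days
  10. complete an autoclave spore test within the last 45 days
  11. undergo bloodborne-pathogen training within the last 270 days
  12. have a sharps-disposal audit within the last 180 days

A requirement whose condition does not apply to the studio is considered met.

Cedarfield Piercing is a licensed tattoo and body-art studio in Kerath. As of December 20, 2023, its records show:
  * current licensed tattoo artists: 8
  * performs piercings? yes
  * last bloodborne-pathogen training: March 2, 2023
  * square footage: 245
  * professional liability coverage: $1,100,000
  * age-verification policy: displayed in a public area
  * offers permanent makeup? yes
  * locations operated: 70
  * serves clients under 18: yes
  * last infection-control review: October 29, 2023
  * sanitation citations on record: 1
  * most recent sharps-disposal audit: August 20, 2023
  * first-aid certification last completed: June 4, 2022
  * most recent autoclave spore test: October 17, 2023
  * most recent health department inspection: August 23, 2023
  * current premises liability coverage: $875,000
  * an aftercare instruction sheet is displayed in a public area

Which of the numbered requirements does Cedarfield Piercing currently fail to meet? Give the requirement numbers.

1. condition 'performs piercings' holds; first-aid certification 564 days ago vs limit 540 → not met
2. premises liability coverage $875,000 < $925,000 → not met
3. aftercare instruction sheet present → met
4. age-verification policy present → met
5. professional liability coverage $1,100,000 ≥ $875,000 → met
6. health department inspection 119 days ago vs limit 90 → not met
7. condition 'offers permanent makeup' holds; licensed tattoo artists 8 ≥ 4 → met
8. sanitation citations on record 1 ≤ 1 → met
9. condition 'serves clients under 18' holds; infection-control review 52 days ago vs limit 45 → not met
10. autoclave spore test 64 days ago vs limit 45 → not met
11. bloodborne-pathogen training 293 days ago vs limit 270 → not met
12. sharps-disposal audit 122 days ago vs limit 180 → met
Not met: 1, 2, 6, 9, 10, 11

1, 2, 6, 9, 10, 11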